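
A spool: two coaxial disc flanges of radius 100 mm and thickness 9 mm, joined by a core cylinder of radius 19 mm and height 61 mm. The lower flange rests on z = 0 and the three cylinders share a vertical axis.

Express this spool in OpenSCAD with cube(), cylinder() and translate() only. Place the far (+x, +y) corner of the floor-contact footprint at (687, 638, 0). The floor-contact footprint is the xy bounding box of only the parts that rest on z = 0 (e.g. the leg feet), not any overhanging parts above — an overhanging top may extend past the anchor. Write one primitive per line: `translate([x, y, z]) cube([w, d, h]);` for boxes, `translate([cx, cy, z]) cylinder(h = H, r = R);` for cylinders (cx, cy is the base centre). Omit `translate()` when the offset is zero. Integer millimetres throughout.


translate([587, 538, 0]) cylinder(h = 9, r = 100);
translate([587, 538, 9]) cylinder(h = 61, r = 19);
translate([587, 538, 70]) cylinder(h = 9, r = 100);


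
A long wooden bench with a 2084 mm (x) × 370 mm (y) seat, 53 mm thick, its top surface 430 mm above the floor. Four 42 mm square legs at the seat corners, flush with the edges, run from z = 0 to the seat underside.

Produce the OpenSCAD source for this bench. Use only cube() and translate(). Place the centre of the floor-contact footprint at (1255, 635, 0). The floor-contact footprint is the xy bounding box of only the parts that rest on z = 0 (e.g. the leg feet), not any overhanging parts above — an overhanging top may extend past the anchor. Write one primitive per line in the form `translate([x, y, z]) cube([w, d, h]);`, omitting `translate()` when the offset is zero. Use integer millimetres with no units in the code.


translate([213, 450, 377]) cube([2084, 370, 53]);
translate([213, 450, 0]) cube([42, 42, 377]);
translate([213, 778, 0]) cube([42, 42, 377]);
translate([2255, 450, 0]) cube([42, 42, 377]);
translate([2255, 778, 0]) cube([42, 42, 377]);


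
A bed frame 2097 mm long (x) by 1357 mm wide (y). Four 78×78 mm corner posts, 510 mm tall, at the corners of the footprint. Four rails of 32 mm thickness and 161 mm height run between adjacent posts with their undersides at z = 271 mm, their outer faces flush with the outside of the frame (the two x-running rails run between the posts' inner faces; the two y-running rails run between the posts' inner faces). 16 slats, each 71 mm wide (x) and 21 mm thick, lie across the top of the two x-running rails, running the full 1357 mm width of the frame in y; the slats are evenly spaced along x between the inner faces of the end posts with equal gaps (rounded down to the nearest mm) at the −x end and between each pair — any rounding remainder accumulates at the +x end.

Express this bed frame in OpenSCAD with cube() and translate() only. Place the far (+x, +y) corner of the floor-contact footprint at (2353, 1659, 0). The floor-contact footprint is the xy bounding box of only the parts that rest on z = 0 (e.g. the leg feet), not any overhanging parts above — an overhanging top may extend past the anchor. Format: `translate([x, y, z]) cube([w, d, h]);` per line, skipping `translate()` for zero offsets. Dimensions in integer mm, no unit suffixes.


translate([256, 302, 0]) cube([78, 78, 510]);
translate([256, 1581, 0]) cube([78, 78, 510]);
translate([2275, 302, 0]) cube([78, 78, 510]);
translate([2275, 1581, 0]) cube([78, 78, 510]);
translate([334, 302, 271]) cube([1941, 32, 161]);
translate([334, 1627, 271]) cube([1941, 32, 161]);
translate([256, 380, 271]) cube([32, 1201, 161]);
translate([2321, 380, 271]) cube([32, 1201, 161]);
translate([381, 302, 432]) cube([71, 1357, 21]);
translate([499, 302, 432]) cube([71, 1357, 21]);
translate([617, 302, 432]) cube([71, 1357, 21]);
translate([735, 302, 432]) cube([71, 1357, 21]);
translate([853, 302, 432]) cube([71, 1357, 21]);
translate([971, 302, 432]) cube([71, 1357, 21]);
translate([1089, 302, 432]) cube([71, 1357, 21]);
translate([1207, 302, 432]) cube([71, 1357, 21]);
translate([1325, 302, 432]) cube([71, 1357, 21]);
translate([1443, 302, 432]) cube([71, 1357, 21]);
translate([1561, 302, 432]) cube([71, 1357, 21]);
translate([1679, 302, 432]) cube([71, 1357, 21]);
translate([1797, 302, 432]) cube([71, 1357, 21]);
translate([1915, 302, 432]) cube([71, 1357, 21]);
translate([2033, 302, 432]) cube([71, 1357, 21]);
translate([2151, 302, 432]) cube([71, 1357, 21]);


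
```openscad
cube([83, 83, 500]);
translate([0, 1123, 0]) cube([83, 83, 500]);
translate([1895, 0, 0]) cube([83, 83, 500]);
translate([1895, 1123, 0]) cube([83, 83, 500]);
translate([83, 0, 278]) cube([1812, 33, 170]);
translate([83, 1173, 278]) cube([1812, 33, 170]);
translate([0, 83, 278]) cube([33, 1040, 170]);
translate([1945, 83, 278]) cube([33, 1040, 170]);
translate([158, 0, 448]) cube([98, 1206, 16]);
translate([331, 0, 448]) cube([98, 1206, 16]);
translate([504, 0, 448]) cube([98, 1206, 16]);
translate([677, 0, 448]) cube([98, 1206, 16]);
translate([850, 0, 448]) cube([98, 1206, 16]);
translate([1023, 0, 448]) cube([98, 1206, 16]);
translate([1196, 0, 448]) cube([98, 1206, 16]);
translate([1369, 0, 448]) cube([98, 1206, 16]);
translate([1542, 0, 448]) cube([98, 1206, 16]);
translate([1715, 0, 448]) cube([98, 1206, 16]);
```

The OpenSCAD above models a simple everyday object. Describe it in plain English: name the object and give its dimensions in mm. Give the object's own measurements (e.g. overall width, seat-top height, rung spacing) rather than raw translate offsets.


A bed frame 1978 mm long (x) by 1206 mm wide (y). Four 83×83 mm corner posts, 500 mm tall, at the corners of the footprint. Four rails of 33 mm thickness and 170 mm height run between adjacent posts with their undersides at z = 278 mm, their outer faces flush with the outside of the frame (the two x-running rails run between the posts' inner faces; the two y-running rails run between the posts' inner faces). 10 slats, each 98 mm wide (x) and 16 mm thick, lie across the top of the two x-running rails, running the full 1206 mm width of the frame in y; along x they sit between the end posts with a 75 mm gap after the −x posts and between neighbouring slats, leaving 82 mm before the +x posts.


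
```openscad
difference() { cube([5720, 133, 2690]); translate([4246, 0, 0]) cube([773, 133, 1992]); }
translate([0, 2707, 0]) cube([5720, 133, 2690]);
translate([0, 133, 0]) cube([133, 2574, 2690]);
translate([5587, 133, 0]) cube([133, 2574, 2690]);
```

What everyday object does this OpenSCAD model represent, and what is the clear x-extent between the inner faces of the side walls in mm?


A single room. The interior width is 5454 mm.

Four walls enclosing a rectangle with a door in the front wall — a room. Outside width 5720 minus two 133 mm walls gives 5454 mm.


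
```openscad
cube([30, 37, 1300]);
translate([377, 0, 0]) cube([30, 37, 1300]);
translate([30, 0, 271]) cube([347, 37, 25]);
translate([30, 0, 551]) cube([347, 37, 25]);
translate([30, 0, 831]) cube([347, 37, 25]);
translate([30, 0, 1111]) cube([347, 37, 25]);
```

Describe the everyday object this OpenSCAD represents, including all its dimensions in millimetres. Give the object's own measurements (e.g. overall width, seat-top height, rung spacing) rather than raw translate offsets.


A straight ladder. Two 30×37 mm vertical rails, 1300 mm tall, stand 407 mm apart (outside-to-outside) with their front faces coplanar on the −y side. 4 rungs, each 37 mm deep and 25 mm tall, span between the inner faces of the rails, front faces flush with the rails. The lowest rung's underside is at z = 271 mm and rungs are spaced 280 mm apart (underside to underside).


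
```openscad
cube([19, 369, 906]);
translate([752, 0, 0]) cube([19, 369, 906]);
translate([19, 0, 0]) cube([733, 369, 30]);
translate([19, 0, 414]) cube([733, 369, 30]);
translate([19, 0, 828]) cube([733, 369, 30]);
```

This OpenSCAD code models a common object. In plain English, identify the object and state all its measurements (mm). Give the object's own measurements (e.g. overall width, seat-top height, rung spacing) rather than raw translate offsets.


An open bookshelf. Two side panels, each 19 mm thick, 369 mm deep and 906 mm tall, stand 771 mm apart (outside-to-outside). Between them sit 3 shelves, each 30 mm thick and 369 mm deep, spanning the full gap between the sides. The bottom shelf rests on the floor (its underside at z = 0) and the clear gap between one shelf's top and the next shelf's underside is 384 mm.


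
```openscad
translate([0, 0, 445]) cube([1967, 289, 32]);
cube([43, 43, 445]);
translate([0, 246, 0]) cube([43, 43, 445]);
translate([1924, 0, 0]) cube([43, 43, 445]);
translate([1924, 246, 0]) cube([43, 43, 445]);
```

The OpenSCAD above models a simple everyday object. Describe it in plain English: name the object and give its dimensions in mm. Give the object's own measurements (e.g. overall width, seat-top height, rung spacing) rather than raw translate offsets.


A long wooden bench with a 1967 mm (x) × 289 mm (y) seat, 32 mm thick, its top surface 477 mm above the floor. Four 43 mm square legs at the seat corners, flush with the edges, run from z = 0 to the seat underside.


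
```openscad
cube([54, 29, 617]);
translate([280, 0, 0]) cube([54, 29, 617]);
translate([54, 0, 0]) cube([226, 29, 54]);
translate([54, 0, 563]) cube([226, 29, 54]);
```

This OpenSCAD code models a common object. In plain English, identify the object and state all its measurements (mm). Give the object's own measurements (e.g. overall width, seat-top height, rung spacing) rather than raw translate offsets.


A rectangular picture frame lying in the x–z plane (depth along y). The opening is 226 mm wide (x) by 509 mm tall (z), surrounded by a border 54 mm wide on all four sides. The frame is 29 mm deep and is made of two full-height vertical stiles with two horizontal rails fitted between them.


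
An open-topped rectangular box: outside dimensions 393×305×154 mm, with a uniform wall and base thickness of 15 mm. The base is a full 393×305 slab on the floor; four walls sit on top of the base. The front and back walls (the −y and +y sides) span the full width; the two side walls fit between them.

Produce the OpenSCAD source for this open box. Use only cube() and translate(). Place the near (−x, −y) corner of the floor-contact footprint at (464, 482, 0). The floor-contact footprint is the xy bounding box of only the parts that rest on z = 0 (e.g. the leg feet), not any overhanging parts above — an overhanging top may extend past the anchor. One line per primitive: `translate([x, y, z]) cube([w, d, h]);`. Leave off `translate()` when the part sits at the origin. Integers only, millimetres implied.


translate([464, 482, 0]) cube([393, 305, 15]);
translate([464, 482, 15]) cube([393, 15, 139]);
translate([464, 772, 15]) cube([393, 15, 139]);
translate([464, 497, 15]) cube([15, 275, 139]);
translate([842, 497, 15]) cube([15, 275, 139]);


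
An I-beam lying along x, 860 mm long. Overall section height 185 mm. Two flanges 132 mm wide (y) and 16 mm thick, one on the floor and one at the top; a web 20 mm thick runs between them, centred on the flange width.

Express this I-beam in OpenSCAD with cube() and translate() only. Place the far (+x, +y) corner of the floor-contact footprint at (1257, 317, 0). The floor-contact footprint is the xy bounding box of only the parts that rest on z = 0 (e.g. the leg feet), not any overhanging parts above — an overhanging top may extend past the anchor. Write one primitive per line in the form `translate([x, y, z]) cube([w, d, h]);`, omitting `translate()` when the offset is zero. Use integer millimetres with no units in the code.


translate([397, 185, 0]) cube([860, 132, 16]);
translate([397, 241, 16]) cube([860, 20, 153]);
translate([397, 185, 169]) cube([860, 132, 16]);


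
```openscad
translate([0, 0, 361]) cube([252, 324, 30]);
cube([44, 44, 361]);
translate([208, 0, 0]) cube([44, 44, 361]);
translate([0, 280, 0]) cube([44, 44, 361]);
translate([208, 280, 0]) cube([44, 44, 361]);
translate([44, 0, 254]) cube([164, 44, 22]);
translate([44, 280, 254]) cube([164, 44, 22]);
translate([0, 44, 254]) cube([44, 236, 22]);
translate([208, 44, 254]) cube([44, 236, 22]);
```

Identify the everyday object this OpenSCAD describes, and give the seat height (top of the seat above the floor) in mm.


A stool. The seat height is 391 mm.

A 252×324×30 slab at z = 361 on four corner posts — a stool. The seat top is 361 + 30 = 391 mm.


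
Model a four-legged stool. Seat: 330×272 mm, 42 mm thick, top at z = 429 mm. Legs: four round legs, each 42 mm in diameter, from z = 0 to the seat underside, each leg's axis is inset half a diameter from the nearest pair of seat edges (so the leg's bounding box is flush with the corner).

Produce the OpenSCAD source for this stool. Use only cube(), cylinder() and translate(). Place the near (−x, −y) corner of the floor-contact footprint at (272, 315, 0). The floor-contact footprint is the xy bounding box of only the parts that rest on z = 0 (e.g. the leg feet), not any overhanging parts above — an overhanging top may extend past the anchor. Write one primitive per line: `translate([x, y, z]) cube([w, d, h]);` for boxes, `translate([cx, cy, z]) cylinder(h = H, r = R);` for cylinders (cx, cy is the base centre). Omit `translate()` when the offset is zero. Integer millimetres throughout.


translate([272, 315, 387]) cube([330, 272, 42]);
translate([293, 336, 0]) cylinder(h = 387, r = 21);
translate([581, 336, 0]) cylinder(h = 387, r = 21);
translate([293, 566, 0]) cylinder(h = 387, r = 21);
translate([581, 566, 0]) cylinder(h = 387, r = 21);


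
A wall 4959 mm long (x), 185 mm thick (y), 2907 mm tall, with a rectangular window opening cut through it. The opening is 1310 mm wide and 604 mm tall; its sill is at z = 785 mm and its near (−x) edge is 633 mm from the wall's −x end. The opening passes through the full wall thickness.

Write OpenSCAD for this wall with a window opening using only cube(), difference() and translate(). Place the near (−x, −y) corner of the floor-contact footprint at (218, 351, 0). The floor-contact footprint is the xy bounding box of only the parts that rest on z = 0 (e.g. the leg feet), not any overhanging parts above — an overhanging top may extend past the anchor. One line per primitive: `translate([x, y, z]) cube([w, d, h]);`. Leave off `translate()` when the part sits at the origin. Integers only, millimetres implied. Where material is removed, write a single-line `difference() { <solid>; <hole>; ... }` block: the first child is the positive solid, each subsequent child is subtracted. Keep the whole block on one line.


difference() { translate([218, 351, 0]) cube([4959, 185, 2907]); translate([851, 351, 785]) cube([1310, 185, 604]); }


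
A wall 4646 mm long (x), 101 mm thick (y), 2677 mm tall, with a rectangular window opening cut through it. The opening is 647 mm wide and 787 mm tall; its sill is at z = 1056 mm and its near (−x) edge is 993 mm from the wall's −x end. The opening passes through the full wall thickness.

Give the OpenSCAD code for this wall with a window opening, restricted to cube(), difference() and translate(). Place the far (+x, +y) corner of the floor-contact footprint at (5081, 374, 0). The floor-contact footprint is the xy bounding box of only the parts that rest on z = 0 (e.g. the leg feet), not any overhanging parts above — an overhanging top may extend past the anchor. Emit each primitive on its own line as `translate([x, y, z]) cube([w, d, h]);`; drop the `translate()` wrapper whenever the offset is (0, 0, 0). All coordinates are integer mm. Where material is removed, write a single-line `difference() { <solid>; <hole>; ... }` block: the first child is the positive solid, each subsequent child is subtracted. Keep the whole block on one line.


difference() { translate([435, 273, 0]) cube([4646, 101, 2677]); translate([1428, 273, 1056]) cube([647, 101, 787]); }


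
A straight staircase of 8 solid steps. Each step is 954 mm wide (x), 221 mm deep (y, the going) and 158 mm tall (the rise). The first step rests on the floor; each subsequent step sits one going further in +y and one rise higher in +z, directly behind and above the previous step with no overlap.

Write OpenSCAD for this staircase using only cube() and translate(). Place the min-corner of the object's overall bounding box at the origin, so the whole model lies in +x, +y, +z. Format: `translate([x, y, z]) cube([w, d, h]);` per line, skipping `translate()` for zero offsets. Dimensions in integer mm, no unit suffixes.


cube([954, 221, 158]);
translate([0, 221, 158]) cube([954, 221, 158]);
translate([0, 442, 316]) cube([954, 221, 158]);
translate([0, 663, 474]) cube([954, 221, 158]);
translate([0, 884, 632]) cube([954, 221, 158]);
translate([0, 1105, 790]) cube([954, 221, 158]);
translate([0, 1326, 948]) cube([954, 221, 158]);
translate([0, 1547, 1106]) cube([954, 221, 158]);


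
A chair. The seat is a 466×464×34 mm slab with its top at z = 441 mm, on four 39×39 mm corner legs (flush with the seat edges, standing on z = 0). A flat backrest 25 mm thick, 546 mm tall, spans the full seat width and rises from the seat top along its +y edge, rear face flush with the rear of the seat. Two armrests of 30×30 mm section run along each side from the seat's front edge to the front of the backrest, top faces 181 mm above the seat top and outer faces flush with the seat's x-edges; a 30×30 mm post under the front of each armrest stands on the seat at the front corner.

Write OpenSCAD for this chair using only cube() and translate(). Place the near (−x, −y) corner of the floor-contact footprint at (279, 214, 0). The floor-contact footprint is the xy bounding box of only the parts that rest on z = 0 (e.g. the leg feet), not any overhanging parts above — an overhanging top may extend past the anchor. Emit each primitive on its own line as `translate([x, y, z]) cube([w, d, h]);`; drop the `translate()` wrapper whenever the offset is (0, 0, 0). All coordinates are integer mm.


// leg_h = 441 - 34 = 407
// arm post h = 181 - 30 = 151
translate([279, 214, 407]) cube([466, 464, 34]);
translate([279, 214, 0]) cube([39, 39, 407]);
translate([706, 214, 0]) cube([39, 39, 407]);
translate([279, 639, 0]) cube([39, 39, 407]);
translate([706, 639, 0]) cube([39, 39, 407]);
translate([279, 653, 441]) cube([466, 25, 546]);
translate([279, 214, 592]) cube([30, 439, 30]);
translate([715, 214, 592]) cube([30, 439, 30]);
translate([279, 214, 441]) cube([30, 30, 151]);
translate([715, 214, 441]) cube([30, 30, 151]);


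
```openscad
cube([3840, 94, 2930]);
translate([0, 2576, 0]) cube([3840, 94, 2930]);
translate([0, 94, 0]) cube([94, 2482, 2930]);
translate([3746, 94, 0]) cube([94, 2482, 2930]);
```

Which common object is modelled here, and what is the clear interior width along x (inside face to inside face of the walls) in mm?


A house (or room) frame. The interior width is 3652 mm.

Four 2930 mm walls enclosing a rectangle with no floor or roof — a room or house frame. Outside width is 3840 mm and wall thickness is 94 mm, so the interior width is 3840 − 2 × 94 = 3652 mm.


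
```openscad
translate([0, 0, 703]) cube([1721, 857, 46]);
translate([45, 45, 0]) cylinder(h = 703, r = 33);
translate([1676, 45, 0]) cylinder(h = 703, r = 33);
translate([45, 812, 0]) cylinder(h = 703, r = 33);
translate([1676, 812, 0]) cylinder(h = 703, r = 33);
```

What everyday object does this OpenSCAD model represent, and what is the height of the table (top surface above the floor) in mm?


A table. The table height is 749 mm.

A 1721×857×46 slab sits at z = 703 on four Ø66 mm round legs — a table. The top surface is at 703 + 46 = 749 mm.


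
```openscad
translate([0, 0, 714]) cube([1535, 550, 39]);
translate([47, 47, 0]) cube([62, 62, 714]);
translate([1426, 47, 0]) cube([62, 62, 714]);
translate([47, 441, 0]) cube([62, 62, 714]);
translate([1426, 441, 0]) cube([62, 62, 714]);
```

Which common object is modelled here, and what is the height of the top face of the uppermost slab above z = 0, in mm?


A table. The table height is 753 mm.

A 1535×550×39 slab sits at z = 714 on four 62 mm square posts — a table. The top surface is at 714 + 39 = 753 mm.


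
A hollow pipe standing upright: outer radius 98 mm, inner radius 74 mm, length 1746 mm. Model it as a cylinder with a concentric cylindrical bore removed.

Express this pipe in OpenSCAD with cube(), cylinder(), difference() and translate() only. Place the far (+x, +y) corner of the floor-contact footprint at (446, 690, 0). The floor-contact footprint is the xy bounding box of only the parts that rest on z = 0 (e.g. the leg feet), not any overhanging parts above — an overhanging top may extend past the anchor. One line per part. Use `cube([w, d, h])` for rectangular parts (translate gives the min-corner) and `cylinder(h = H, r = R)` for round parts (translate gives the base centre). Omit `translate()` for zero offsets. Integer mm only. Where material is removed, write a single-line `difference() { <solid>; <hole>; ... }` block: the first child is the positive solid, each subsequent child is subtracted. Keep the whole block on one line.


difference() { translate([348, 592, 0]) cylinder(h = 1746, r = 98); translate([348, 592, 0]) cylinder(h = 1746, r = 74); }


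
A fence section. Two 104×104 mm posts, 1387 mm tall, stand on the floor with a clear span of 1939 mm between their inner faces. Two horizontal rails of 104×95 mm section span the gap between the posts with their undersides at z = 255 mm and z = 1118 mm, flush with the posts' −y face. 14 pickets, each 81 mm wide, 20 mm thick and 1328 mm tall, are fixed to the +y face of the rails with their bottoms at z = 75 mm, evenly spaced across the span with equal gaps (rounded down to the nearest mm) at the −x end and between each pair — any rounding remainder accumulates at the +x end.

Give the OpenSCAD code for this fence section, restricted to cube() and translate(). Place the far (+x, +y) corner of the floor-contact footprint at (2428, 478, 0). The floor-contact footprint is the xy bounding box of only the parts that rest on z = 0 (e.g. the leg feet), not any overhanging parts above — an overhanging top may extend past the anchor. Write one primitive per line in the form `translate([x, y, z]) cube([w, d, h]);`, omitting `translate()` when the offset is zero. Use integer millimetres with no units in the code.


translate([281, 374, 0]) cube([104, 104, 1387]);
translate([2324, 374, 0]) cube([104, 104, 1387]);
translate([385, 374, 255]) cube([1939, 104, 95]);
translate([385, 374, 1118]) cube([1939, 104, 95]);
translate([438, 478, 75]) cube([81, 20, 1328]);
translate([572, 478, 75]) cube([81, 20, 1328]);
translate([706, 478, 75]) cube([81, 20, 1328]);
translate([840, 478, 75]) cube([81, 20, 1328]);
translate([974, 478, 75]) cube([81, 20, 1328]);
translate([1108, 478, 75]) cube([81, 20, 1328]);
translate([1242, 478, 75]) cube([81, 20, 1328]);
translate([1376, 478, 75]) cube([81, 20, 1328]);
translate([1510, 478, 75]) cube([81, 20, 1328]);
translate([1644, 478, 75]) cube([81, 20, 1328]);
translate([1778, 478, 75]) cube([81, 20, 1328]);
translate([1912, 478, 75]) cube([81, 20, 1328]);
translate([2046, 478, 75]) cube([81, 20, 1328]);
translate([2180, 478, 75]) cube([81, 20, 1328]);


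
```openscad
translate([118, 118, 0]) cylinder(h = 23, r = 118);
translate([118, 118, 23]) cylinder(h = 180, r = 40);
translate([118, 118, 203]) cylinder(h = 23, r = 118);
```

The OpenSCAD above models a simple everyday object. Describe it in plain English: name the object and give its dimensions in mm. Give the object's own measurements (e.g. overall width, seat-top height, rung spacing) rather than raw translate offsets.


A spool: two coaxial disc flanges of radius 118 mm and thickness 23 mm, joined by a core cylinder of radius 40 mm and height 180 mm. The lower flange rests on z = 0 and the three cylinders share a vertical axis.


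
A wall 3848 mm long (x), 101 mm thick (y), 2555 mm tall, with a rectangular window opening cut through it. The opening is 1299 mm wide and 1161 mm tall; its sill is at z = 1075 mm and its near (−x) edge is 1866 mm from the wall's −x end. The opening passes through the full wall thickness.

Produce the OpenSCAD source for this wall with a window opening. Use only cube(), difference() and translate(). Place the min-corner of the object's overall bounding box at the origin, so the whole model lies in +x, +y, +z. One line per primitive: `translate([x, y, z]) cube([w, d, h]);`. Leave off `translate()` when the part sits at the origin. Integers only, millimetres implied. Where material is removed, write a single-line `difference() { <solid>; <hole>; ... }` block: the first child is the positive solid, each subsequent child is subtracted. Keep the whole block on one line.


difference() { cube([3848, 101, 2555]); translate([1866, 0, 1075]) cube([1299, 101, 1161]); }


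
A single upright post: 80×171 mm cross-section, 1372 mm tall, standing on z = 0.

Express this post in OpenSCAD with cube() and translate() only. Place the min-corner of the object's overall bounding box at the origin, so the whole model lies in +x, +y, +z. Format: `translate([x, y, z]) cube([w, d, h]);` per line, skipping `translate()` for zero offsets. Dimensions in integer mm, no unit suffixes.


cube([80, 171, 1372]);


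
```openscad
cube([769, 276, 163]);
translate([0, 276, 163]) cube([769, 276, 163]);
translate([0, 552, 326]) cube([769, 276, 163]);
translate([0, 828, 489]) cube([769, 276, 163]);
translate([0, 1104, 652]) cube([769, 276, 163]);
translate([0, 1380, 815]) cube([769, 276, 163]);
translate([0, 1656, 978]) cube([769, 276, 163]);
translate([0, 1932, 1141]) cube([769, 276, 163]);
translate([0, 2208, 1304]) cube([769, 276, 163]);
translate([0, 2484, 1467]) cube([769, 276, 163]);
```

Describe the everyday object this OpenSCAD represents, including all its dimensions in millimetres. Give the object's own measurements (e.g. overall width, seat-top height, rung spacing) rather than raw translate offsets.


A straight staircase of 10 solid steps. Each step is 769 mm wide (x), 276 mm deep (y, the going) and 163 mm tall (the rise). The first step rests on the floor; each subsequent step sits one going further in +y and one rise higher in +z, directly behind and above the previous step with no overlap.


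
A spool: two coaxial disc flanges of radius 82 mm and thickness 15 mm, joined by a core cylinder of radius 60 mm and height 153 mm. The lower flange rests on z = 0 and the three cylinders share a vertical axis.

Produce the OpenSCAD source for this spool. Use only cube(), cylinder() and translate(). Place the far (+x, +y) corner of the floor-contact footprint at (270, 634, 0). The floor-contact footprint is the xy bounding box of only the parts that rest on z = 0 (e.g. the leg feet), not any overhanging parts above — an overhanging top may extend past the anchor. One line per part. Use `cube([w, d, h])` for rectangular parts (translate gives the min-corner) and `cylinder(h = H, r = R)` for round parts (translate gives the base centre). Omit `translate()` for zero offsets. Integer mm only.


translate([188, 552, 0]) cylinder(h = 15, r = 82);
translate([188, 552, 15]) cylinder(h = 153, r = 60);
translate([188, 552, 168]) cylinder(h = 15, r = 82);


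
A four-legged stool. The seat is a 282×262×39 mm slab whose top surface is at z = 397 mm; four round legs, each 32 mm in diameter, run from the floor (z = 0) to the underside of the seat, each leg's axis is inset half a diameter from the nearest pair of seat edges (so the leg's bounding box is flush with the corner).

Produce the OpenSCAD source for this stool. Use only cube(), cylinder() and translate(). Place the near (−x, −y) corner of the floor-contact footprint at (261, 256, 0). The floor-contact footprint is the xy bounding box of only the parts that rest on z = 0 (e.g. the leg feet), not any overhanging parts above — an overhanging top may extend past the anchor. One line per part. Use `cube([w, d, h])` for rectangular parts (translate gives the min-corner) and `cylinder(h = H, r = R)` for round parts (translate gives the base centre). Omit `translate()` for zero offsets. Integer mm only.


translate([261, 256, 358]) cube([282, 262, 39]);
translate([277, 272, 0]) cylinder(h = 358, r = 16);
translate([527, 272, 0]) cylinder(h = 358, r = 16);
translate([277, 502, 0]) cylinder(h = 358, r = 16);
translate([527, 502, 0]) cylinder(h = 358, r = 16);


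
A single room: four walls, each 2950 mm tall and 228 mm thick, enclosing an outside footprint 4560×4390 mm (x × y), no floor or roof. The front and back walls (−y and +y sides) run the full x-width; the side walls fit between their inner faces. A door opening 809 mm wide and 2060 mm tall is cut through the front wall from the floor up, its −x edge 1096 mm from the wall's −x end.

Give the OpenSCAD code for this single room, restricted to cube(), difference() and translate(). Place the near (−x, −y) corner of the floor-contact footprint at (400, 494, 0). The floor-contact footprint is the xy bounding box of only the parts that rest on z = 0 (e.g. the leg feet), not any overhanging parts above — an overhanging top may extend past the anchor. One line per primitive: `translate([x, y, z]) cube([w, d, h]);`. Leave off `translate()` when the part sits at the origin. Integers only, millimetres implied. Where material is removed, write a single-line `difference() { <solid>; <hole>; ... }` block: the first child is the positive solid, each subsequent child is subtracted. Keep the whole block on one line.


difference() { translate([400, 494, 0]) cube([4560, 228, 2950]); translate([1496, 494, 0]) cube([809, 228, 2060]); }
translate([400, 4656, 0]) cube([4560, 228, 2950]);
translate([400, 722, 0]) cube([228, 3934, 2950]);
translate([4732, 722, 0]) cube([228, 3934, 2950]);


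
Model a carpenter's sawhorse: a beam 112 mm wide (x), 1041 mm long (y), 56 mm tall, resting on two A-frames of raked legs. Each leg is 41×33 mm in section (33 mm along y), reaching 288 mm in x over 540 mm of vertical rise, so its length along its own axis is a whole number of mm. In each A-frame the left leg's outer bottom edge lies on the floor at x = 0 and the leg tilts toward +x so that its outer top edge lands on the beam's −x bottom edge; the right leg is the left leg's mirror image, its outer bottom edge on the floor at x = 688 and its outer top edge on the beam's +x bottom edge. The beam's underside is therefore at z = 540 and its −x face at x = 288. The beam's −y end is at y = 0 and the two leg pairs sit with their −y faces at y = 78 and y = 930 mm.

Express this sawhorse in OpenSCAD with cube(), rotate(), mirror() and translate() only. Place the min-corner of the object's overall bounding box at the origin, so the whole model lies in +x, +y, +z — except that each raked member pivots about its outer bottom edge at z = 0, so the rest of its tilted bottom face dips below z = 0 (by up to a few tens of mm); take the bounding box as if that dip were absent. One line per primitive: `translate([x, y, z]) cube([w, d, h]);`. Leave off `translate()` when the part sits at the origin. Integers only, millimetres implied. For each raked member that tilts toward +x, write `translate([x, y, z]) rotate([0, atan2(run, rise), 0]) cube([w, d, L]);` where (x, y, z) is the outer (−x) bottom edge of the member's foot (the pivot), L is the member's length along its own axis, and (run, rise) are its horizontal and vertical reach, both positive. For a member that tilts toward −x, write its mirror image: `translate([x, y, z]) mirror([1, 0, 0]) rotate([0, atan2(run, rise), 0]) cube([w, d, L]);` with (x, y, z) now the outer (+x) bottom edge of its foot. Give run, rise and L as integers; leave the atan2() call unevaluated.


// leg length = √(288² + 540²) = 612
// right-leg outer foot x = 2·288 + 112 = 688
// beam min-corner = (288, 0, 540)
translate([288, 0, 540]) cube([112, 1041, 56]);
translate([0, 78, 0]) rotate([0, atan2(288, 540), 0]) cube([41, 33, 612]);
translate([688, 78, 0]) mirror([1, 0, 0]) rotate([0, atan2(288, 540), 0]) cube([41, 33, 612]);
translate([0, 930, 0]) rotate([0, atan2(288, 540), 0]) cube([41, 33, 612]);
translate([688, 930, 0]) mirror([1, 0, 0]) rotate([0, atan2(288, 540), 0]) cube([41, 33, 612]);


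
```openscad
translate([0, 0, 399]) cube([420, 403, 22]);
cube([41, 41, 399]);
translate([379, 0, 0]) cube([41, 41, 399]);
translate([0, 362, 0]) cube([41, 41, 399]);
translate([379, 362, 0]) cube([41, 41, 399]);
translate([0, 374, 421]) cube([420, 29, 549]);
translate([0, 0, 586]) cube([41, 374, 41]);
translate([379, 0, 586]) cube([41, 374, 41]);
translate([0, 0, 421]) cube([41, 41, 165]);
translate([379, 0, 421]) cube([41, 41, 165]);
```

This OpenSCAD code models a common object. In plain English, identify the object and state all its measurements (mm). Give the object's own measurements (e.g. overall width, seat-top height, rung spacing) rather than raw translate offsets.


A chair. The seat is a 420×403×22 mm slab with its top at z = 421 mm, on four 41×41 mm corner legs (flush with the seat edges, standing on z = 0). A flat backrest 29 mm thick, 549 mm tall, spans the full seat width and rises from the seat top along its +y edge, rear face flush with the rear of the seat. Two armrests of 41×41 mm section run along each side from the seat's front edge to the front of the backrest, top faces 206 mm above the seat top and outer faces flush with the seat's x-edges; a 41×41 mm post under the front of each armrest stands on the seat at the front corner.


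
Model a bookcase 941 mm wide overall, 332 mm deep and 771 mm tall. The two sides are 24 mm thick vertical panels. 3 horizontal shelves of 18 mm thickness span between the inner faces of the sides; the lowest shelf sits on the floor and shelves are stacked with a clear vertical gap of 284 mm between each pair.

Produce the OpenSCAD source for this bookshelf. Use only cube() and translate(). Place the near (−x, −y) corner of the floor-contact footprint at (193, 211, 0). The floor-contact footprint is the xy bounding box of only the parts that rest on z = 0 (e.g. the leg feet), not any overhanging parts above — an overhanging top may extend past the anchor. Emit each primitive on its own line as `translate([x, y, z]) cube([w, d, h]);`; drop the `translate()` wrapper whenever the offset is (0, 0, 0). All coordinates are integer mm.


translate([193, 211, 0]) cube([24, 332, 771]);
translate([1110, 211, 0]) cube([24, 332, 771]);
translate([217, 211, 0]) cube([893, 332, 18]);
translate([217, 211, 302]) cube([893, 332, 18]);
translate([217, 211, 604]) cube([893, 332, 18]);


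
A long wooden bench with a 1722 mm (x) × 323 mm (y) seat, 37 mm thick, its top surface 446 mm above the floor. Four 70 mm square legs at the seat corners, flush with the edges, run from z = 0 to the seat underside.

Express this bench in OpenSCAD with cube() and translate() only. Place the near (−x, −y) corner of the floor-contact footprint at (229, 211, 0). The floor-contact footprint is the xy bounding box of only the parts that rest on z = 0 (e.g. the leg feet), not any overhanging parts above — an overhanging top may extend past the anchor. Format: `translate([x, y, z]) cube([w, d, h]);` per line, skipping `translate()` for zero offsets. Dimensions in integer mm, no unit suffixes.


translate([229, 211, 409]) cube([1722, 323, 37]);
translate([229, 211, 0]) cube([70, 70, 409]);
translate([229, 464, 0]) cube([70, 70, 409]);
translate([1881, 211, 0]) cube([70, 70, 409]);
translate([1881, 464, 0]) cube([70, 70, 409]);


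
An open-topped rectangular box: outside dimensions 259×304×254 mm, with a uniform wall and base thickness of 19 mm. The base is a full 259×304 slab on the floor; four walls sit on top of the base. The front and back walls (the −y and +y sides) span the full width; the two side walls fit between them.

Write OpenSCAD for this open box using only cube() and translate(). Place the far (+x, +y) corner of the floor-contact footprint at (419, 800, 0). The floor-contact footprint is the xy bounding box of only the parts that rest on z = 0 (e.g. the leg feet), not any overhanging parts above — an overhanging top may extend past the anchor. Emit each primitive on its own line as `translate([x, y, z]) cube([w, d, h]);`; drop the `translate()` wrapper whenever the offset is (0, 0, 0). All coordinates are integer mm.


translate([160, 496, 0]) cube([259, 304, 19]);
translate([160, 496, 19]) cube([259, 19, 235]);
translate([160, 781, 19]) cube([259, 19, 235]);
translate([160, 515, 19]) cube([19, 266, 235]);
translate([400, 515, 19]) cube([19, 266, 235]);


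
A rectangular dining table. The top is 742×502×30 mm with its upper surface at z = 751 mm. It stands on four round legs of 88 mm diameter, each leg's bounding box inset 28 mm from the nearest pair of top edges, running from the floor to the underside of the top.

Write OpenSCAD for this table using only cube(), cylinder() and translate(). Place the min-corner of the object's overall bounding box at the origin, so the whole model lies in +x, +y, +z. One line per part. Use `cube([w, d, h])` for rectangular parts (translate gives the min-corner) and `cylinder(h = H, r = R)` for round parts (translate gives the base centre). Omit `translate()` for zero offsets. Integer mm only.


translate([0, 0, 721]) cube([742, 502, 30]);
translate([72, 72, 0]) cylinder(h = 721, r = 44);
translate([670, 72, 0]) cylinder(h = 721, r = 44);
translate([72, 430, 0]) cylinder(h = 721, r = 44);
translate([670, 430, 0]) cylinder(h = 721, r = 44);


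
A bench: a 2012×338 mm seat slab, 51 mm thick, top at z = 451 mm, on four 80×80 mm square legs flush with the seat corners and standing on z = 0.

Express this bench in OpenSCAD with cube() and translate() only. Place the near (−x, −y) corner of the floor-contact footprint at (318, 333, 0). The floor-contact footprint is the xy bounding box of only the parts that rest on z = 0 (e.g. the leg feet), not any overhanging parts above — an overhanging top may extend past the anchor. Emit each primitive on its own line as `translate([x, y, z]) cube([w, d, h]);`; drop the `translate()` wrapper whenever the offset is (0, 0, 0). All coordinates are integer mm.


// leg_h = 451 − 51 = 400
translate([318, 333, 400]) cube([2012, 338, 51]);
translate([318, 333, 0]) cube([80, 80, 400]);
translate([318, 591, 0]) cube([80, 80, 400]);
translate([2250, 333, 0]) cube([80, 80, 400]);
translate([2250, 591, 0]) cube([80, 80, 400]);


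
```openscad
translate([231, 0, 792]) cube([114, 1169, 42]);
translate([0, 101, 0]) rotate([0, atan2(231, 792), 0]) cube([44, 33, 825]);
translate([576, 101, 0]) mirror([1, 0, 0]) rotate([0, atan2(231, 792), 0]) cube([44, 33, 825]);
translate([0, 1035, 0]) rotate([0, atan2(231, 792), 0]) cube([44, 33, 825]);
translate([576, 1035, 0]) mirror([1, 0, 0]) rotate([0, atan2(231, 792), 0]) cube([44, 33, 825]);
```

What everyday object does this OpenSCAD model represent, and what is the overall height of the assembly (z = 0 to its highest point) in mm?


A sawhorse. The overall height is 834 mm.

A beam across two mirrored pairs of raked legs — a sawhorse. The beam's underside is at z = 792 (matching the legs' vertical rise in atan2(231, 792)) and the beam is 42 mm tall, so its top is at 792 + 42 = 834 mm. The raked legs top out at the beam's underside, so that is the highest point.


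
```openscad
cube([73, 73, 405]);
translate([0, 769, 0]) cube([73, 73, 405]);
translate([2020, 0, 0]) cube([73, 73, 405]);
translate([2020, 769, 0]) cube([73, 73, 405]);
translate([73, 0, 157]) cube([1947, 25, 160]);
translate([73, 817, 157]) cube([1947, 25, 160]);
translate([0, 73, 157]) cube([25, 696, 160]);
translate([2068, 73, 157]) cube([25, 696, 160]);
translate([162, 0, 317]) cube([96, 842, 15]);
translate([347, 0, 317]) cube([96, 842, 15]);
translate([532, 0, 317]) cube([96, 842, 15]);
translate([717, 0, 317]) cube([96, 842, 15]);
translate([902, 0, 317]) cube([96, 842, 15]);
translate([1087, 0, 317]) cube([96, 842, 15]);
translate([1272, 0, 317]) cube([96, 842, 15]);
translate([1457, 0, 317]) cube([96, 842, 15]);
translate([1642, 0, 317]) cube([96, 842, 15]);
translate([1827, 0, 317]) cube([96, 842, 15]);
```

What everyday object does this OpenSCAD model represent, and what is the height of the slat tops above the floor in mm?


A bed frame. The slat-top height is 332 mm.

Four posts, four rails, and a row of slats — a bed frame. Slats sit on the rails at z = 157 + 160 = 317; with slat thickness 15, the top is 332 mm.
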